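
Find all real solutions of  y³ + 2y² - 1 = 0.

y = -1.618 or y = -1 or y = 0.618

Possible rational roots are divisors of -1. Testing y = -1 gives 0, so (y + 1) is a factor.
Divide: y³ + 2y² - 1 = (y + 1)(y² + y - 1).
Apply the quadratic formula to y² + y - 1 = 0: y = (-1 ± √5)/2, i.e. y ≈ 0.618 or y ≈ -1.618.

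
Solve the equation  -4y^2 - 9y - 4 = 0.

y = -1.6404 or y = -0.6096

Discriminant: (-9)^2 - 4*(-4)*(-4) = 17.
Quadratic formula: y = (9 +/- sqrt(17)) / (-8).
So y = -9/8 - sqrt(17)/8 ~= -1.6404 or y = -9/8 + sqrt(17)/8 ~= -0.6096.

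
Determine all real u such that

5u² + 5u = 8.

Rearrange to standard form: 5u² + 5u - 8 = 0.
Discriminant: (5)² − 4·5·(-8) = 185.
Quadratic formula: u = (-5 ± √185) / 10.
So u = -1/2 + √(185)/10 ≈ 0.8601 or u = -√(185)/10 - 1/2 ≈ -1.8601.

u = -1.8601 or u = 0.8601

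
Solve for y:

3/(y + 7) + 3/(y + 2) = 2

Multiply both sides by (y + 7)(y + 2):
3(y + 2) + 3(y + 7) = 2(y + 7)(y + 2).
Expand and collect terms: 2y^2 + 12y + 1 = 0.
By the quadratic formula, y = (-12 +/- sqrt(136)) / 4, so y ~= -0.0845 or y ~= -5.9155.
Neither value makes a denominator zero (y != -7, y != -2), so both are valid.

y = -5.9155 or y = -0.0845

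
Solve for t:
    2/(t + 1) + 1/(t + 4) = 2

t = -3.6375 or t = 0.1375

Multiply both sides by (t + 1)(t + 4):
2(t + 4) + (t + 1) = 2(t + 1)(t + 4).
Expand and collect terms: 2t² + 7t - 1 = 0.
By the quadratic formula, t = (-7 ± √57) / 4, so t ≈ 0.1375 or t ≈ -3.6375.
Neither value makes a denominator zero (t ≠ -1, t ≠ -4), so both are valid.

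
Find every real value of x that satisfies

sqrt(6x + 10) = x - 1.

x = 9

Square both sides: 6x + 10 = (x - 1)^2.
Expand and rearrange: x^2 - 8x - 9 = 0.
Solving gives x = 9 or x = -1.
Check each candidate in the original equation:
  x = 9: sqrt(64) = 8, while x - 1 = 8 — valid.
  x = -1: sqrt(4) = 2, while x - 1 = -2 — extraneous.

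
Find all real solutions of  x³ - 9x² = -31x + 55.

Rearrange: x³ - 9x² + 31x - 55 = 0.
Possible rational roots are divisors of -55. Testing x = 5 gives 0, so (x - 5) is a factor.
Divide: x³ - 9x² + 31x - 55 = (x - 5)(x² - 4x + 11).
The quadratic x² - 4x + 11 has discriminant -28 < 0, so no further real roots.

x = 5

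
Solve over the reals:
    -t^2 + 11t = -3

t = -0.2663 or t = 11.2663

Rearrange to standard form: -t^2 + 11t + 3 = 0.
Discriminant: (11)^2 - 4*(-1)*3 = 133.
Quadratic formula: t = (-11 +/- sqrt(133)) / (-2).
So t = 11/2 - sqrt(133)/2 ~= -0.2663 or t = 11/2 + sqrt(133)/2 ~= 11.2663.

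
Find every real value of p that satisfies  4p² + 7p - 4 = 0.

p = -2.2038 or p = 0.4538

Discriminant: (7)² − 4·4·(-4) = 113.
Quadratic formula: p = (-7 ± √113) / 8.
So p = -7/8 + √(113)/8 ≈ 0.4538 or p = -√(113)/8 - 7/8 ≈ -2.2038.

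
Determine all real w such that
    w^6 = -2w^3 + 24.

Let u = w^3. The equation becomes u^2 + 2u - 24 = 0.
Factor: (u + 6)(u - 4) = 0, so u = -6 or u = 4.
w^3 = -6 gives w = -(6)^(1/3) ~= -1.8171.
w^3 = 4 gives w = (4)^(1/3) ~= 1.5874.

w = -1.8171 or w = 1.5874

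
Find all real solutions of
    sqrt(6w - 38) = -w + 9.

w = 7

Square both sides: 6w - 38 = (-w + 9)^2.
Expand and rearrange: w^2 - 24w + 119 = 0.
Solving gives w = 17 or w = 7.
Check each candidate in the original equation:
  w = 17: sqrt(64) = 8, while -w + 9 = -8 — extraneous.
  w = 7: sqrt(4) = 2, while -w + 9 = 2 — valid.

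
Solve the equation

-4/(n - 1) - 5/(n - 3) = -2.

n = 1.6883 or n = 6.8117

Multiply both sides by (n - 1)(n - 3):
-4(n - 3) - 5(n - 1) = -2(n - 1)(n - 3).
Expand and collect terms: -2n^2 + 17n - 23 = 0.
By the quadratic formula, n = (-17 +/- sqrt(105)) / -4, so n ~= 1.6883 or n ~= 6.8117.
Neither value makes a denominator zero (n != 1, n != 3), so both are valid.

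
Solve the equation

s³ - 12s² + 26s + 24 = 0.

Possible rational roots are divisors of 24. Testing s = 4 gives 0, so (s - 4) is a factor.
Divide: s³ - 12s² + 26s + 24 = (s - 4)(s² - 8s - 6).
Apply the quadratic formula to s² - 8s - 6 = 0: s = (8 ± √88)/2, i.e. s ≈ 8.6904 or s ≈ -0.6904.

s = -0.6904 or s = 4 or s = 8.6904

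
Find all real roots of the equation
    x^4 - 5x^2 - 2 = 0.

Let u = x^2. The equation becomes u^2 - 5u - 2 = 0.
By the quadratic formula, u = 5/2 + sqrt(33)/2 or u = 5/2 - sqrt(33)/2.
x^2 = 5/2 + sqrt(33)/2 gives x = +/-sqrt(5/2 + sqrt(33)/2) ~= +/-2.3178.
x^2 = 5/2 - sqrt(33)/2 < 0 has no real solution.

x = -2.3178 or x = 2.3178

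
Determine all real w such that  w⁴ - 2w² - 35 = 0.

Let u = w². The equation becomes u² - 2u - 35 = 0.
Factor: (u + 5)(u - 7) = 0, so u = -5 or u = 7.
w² = -5 < 0 has no real solution.
w² = 7 gives w = ±√(7) ≈ ±2.6458.

w = -2.6458 or w = 2.6458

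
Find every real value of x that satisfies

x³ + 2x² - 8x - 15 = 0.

Possible rational roots are divisors of -15. Testing x = -3 gives 0, so (x + 3) is a factor.
Divide: x³ + 2x² - 8x - 15 = (x + 3)(x² - x - 5).
Apply the quadratic formula to x² - x - 5 = 0: x = (1 ± √21)/2, i.e. x ≈ 2.7913 or x ≈ -1.7913.

x = -3 or x = -1.7913 or x = 2.7913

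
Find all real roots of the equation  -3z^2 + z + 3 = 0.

z = -0.8471 or z = 1.1805

Discriminant: (1)^2 - 4*(-3)*3 = 37.
Quadratic formula: z = (-1 +/- sqrt(37)) / (-6).
So z = 1/6 - sqrt(37)/6 ~= -0.8471 or z = 1/6 + sqrt(37)/6 ~= 1.1805.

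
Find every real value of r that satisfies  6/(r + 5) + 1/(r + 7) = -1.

Multiply both sides by (r + 5)(r + 7):
6(r + 7) + (r + 5) = -(r + 5)(r + 7).
Expand and collect terms: -r^2 - 19r - 82 = 0.
By the quadratic formula, r = (19 +/- sqrt(33)) / -2, so r ~= -12.3723 or r ~= -6.6277.
Neither value makes a denominator zero (r != -5, r != -7), so both are valid.

r = -12.3723 or r = -6.6277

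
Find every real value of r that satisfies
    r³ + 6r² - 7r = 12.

r = -6.772 or r = -1 or r = 1.772

Rearrange: r³ + 6r² - 7r - 12 = 0.
Possible rational roots are divisors of -12. Testing r = -1 gives 0, so (r + 1) is a factor.
Divide: r³ + 6r² - 7r - 12 = (r + 1)(r² + 5r - 12).
Apply the quadratic formula to r² + 5r - 12 = 0: r = (-5 ± √73)/2, i.e. r ≈ 1.772 or r ≈ -6.772.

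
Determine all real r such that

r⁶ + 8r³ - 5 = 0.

r = -2.0474 or r = 0.8352

Let u = r³. The equation becomes u² + 8u - 5 = 0.
By the quadratic formula, u = -4 + √(21) or u = -√(21) - 4.
r³ = -4 + √(21) gives r = ∛(-4 + √(21)) ≈ 0.8352.
r³ = -√(21) - 4 gives r = -∛(4 + √(21)) ≈ -2.0474.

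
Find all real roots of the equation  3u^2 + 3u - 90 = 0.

u = -6 or u = 5

Factor: 3(u + 6)(u - 5) = 0.
So u = -6 or u = 5.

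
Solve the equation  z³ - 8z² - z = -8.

Rearrange: z³ - 8z² - z + 8 = 0.
Possible rational roots are divisors of 8. Testing z = 1 gives 0, so (z - 1) is a factor.
Divide: z³ - 8z² - z + 8 = (z - 1)(z² - 7z - 8).
Factor the quadratic: z = 8 or z = -1.

z = -1 or z = 1 or z = 8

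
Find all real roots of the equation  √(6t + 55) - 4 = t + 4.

t = -1

Isolate the radical: √(6t + 55) = t + 8.
Square both sides: 6t + 55 = (t + 8)².
Expand and rearrange: t² + 10t + 9 = 0.
Solving gives t = -1 or t = -9.
Check each candidate in the original equation:
  t = -1: √(49) = 7, while t + 8 = 7 — valid.
  t = -9: √(1) = 1, while t + 8 = -1 — extraneous.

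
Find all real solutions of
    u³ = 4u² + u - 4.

Rearrange: u³ - 4u² - u + 4 = 0.
Possible rational roots are divisors of 4. Testing u = -1 gives 0, so (u + 1) is a factor.
Divide: u³ - 4u² - u + 4 = (u + 1)(u² - 5u + 4).
Factor the quadratic: u = 4 or u = 1.

u = -1 or u = 1 or u = 4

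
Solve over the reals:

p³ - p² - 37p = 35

Rearrange: p³ - p² - 37p - 35 = 0.
Possible rational roots are divisors of -35. Testing p = -5 gives 0, so (p + 5) is a factor.
Divide: p³ - p² - 37p - 35 = (p + 5)(p² - 6p - 7).
Factor the quadratic: p = 7 or p = -1.

p = -5 or p = -1 or p = 7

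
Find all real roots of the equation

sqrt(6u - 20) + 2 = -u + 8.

u = 4

Isolate the radical: sqrt(6u - 20) = -u + 6.
Square both sides: 6u - 20 = (-u + 6)^2.
Expand and rearrange: u^2 - 18u + 56 = 0.
Solving gives u = 14 or u = 4.
Check each candidate in the original equation:
  u = 14: sqrt(64) = 8, while -u + 6 = -8 — extraneous.
  u = 4: sqrt(4) = 2, while -u + 6 = 2 — valid.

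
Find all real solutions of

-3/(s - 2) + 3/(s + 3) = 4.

Multiply both sides by (s - 2)(s + 3):
-3(s + 3) + 3(s - 2) = 4(s - 2)(s + 3).
Expand and collect terms: 4s^2 + 4s - 9 = 0.
By the quadratic formula, s = (-4 +/- sqrt(160)) / 8, so s ~= 1.0811 or s ~= -2.0811.
Neither value makes a denominator zero (s != 2, s != -3), so both are valid.

s = -2.0811 or s = 1.0811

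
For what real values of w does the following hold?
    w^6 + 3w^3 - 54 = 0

w = -2.0801 or w = 1.8171

Let u = w^3. The equation becomes u^2 + 3u - 54 = 0.
Factor: (u - 6)(u + 9) = 0, so u = 6 or u = -9.
w^3 = 6 gives w = (6)^(1/3) ~= 1.8171.
w^3 = -9 gives w = -(9)^(1/3) ~= -2.0801.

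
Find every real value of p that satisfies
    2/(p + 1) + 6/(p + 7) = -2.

p = -10.3589 or p = -1.6411

Multiply both sides by (p + 1)(p + 7):
2(p + 7) + 6(p + 1) = -2(p + 1)(p + 7).
Expand and collect terms: -2p² - 24p - 34 = 0.
By the quadratic formula, p = (24 ± √304) / -4, so p ≈ -10.3589 or p ≈ -1.6411.
Neither value makes a denominator zero (p ≠ -1, p ≠ -7), so both are valid.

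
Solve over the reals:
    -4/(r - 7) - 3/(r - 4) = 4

Multiply both sides by (r - 7)(r - 4):
-4(r - 4) - 3(r - 7) = 4(r - 7)(r - 4).
Expand and collect terms: 4r² - 37r + 75 = 0.
Factor or apply the quadratic formula: r = 6.25 or r = 3.
Neither value makes a denominator zero (r ≠ 7, r ≠ 4), so both are valid.

r = 3 or r = 6.25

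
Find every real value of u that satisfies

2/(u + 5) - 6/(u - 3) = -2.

u = -5.7446 or u = 5.7446

Multiply both sides by (u + 5)(u - 3):
2(u - 3) - 6(u + 5) = -2(u + 5)(u - 3).
Expand and collect terms: -2u^2 + 66 = 0.
By the quadratic formula, u = (0 +/- sqrt(528)) / -4, so u ~= -5.7446 or u ~= 5.7446.
Neither value makes a denominator zero (u != -5, u != 3), so both are valid.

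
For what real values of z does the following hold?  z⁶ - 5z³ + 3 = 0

Let u = z³. The equation becomes u² - 5u + 3 = 0.
By the quadratic formula, u = √(13)/2 + 5/2 or u = 5/2 - √(13)/2.
z³ = √(13)/2 + 5/2 gives z = ∛(√(13)/2 + 5/2) ≈ 1.6265.
z³ = 5/2 - √(13)/2 gives z = ∛(5/2 - √(13)/2) ≈ 0.8867.

z = 0.8867 or z = 1.6265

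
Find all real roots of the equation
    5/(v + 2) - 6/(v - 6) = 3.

Multiply both sides by (v + 2)(v - 6):
5(v - 6) - 6(v + 2) = 3(v + 2)(v - 6).
Expand and collect terms: 3v^2 - 11v + 6 = 0.
Factor or apply the quadratic formula: v = 3 or v = 0.6667.
Neither value makes a denominator zero (v != -2, v != 6), so both are valid.

v = 0.6667 or v = 3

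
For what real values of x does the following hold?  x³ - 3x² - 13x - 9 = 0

Possible rational roots are divisors of -9. Testing x = -1 gives 0, so (x + 1) is a factor.
Divide: x³ - 3x² - 13x - 9 = (x + 1)(x² - 4x - 9).
Apply the quadratic formula to x² - 4x - 9 = 0: x = (4 ± √52)/2, i.e. x ≈ 5.6056 or x ≈ -1.6056.

x = -1.6056 or x = -1 or x = 5.6056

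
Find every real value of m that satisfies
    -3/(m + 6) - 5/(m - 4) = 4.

m = -6.8477 or m = 2.8477

Multiply both sides by (m + 6)(m - 4):
-3(m - 4) - 5(m + 6) = 4(m + 6)(m - 4).
Expand and collect terms: 4m² + 16m - 78 = 0.
By the quadratic formula, m = (-16 ± √1504) / 8, so m ≈ 2.8477 or m ≈ -6.8477.
Neither value makes a denominator zero (m ≠ -6, m ≠ 4), so both are valid.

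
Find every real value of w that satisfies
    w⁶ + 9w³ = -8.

Let u = w³. The equation becomes u² + 9u + 8 = 0.
Factor: (u + 1)(u + 8) = 0, so u = -1 or u = -8.
w³ = -1 gives w = -1.
w³ = -8 gives w = -2.

w = -2 or w = -1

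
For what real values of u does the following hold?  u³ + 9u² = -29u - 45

Rearrange: u³ + 9u² + 29u + 45 = 0.
Possible rational roots are divisors of 45. Testing u = -5 gives 0, so (u + 5) is a factor.
Divide: u³ + 9u² + 29u + 45 = (u + 5)(u² + 4u + 9).
The quadratic u² + 4u + 9 has discriminant -20 < 0, so no further real roots.

u = -5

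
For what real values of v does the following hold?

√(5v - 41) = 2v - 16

v = 8.25 or v = 9

Square both sides: 5v - 41 = (2v - 16)².
Expand and rearrange: 4v² - 69v + 297 = 0.
Solving gives v = 9 or v = 8.25.
Check each candidate in the original equation:
  v = 9: √(4) = 2, while 2v - 16 = 2 — valid.
  v = 8.25: √(0.25) = 0.5, while 2v - 16 = 0.5 — valid.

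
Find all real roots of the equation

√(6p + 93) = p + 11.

Square both sides: 6p + 93 = (p + 11)².
Expand and rearrange: p² + 16p + 28 = 0.
Solving gives p = -2 or p = -14.
Check each candidate in the original equation:
  p = -2: √(81) = 9, while p + 11 = 9 — valid.
  p = -14: √(9) = 3, while p + 11 = -3 — extraneous.

p = -2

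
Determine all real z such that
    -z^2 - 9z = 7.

z = -8.1401 or z = -0.8599

Rearrange to standard form: -z^2 - 9z - 7 = 0.
Discriminant: (-9)^2 - 4*(-1)*(-7) = 53.
Quadratic formula: z = (9 +/- sqrt(53)) / (-2).
So z = -9/2 - sqrt(53)/2 ~= -8.1401 or z = -9/2 + sqrt(53)/2 ~= -0.8599.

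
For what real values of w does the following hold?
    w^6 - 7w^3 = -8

w = 1.1288 or w = 1.7717

Let u = w^3. The equation becomes u^2 - 7u + 8 = 0.
By the quadratic formula, u = sqrt(17)/2 + 7/2 or u = 7/2 - sqrt(17)/2.
w^3 = sqrt(17)/2 + 7/2 gives w = (sqrt(17)/2 + 7/2)^(1/3) ~= 1.7717.
w^3 = 7/2 - sqrt(17)/2 gives w = (7/2 - sqrt(17)/2)^(1/3) ~= 1.1288.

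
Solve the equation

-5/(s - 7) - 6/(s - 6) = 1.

Multiply both sides by (s - 7)(s - 6):
-5(s - 6) - 6(s - 7) = (s - 7)(s - 6).
Expand and collect terms: s^2 - 2s - 30 = 0.
By the quadratic formula, s = (2 +/- sqrt(124)) / 2, so s ~= 6.5678 or s ~= -4.5678.
Neither value makes a denominator zero (s != 7, s != 6), so both are valid.

s = -4.5678 or s = 6.5678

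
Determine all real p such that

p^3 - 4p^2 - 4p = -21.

p = -2.1926 or p = 3 or p = 3.1926

Rearrange: p^3 - 4p^2 - 4p + 21 = 0.
Possible rational roots are divisors of 21. Testing p = 3 gives 0, so (p - 3) is a factor.
Divide: p^3 - 4p^2 - 4p + 21 = (p - 3)(p^2 - p - 7).
Apply the quadratic formula to p^2 - p - 7 = 0: p = (1 +/- sqrt(29))/2, i.e. p ~= 3.1926 or p ~= -2.1926.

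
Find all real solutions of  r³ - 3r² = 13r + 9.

r = -1.6056 or r = -1 or r = 5.6056

Rearrange: r³ - 3r² - 13r - 9 = 0.
Possible rational roots are divisors of -9. Testing r = -1 gives 0, so (r + 1) is a factor.
Divide: r³ - 3r² - 13r - 9 = (r + 1)(r² - 4r - 9).
Apply the quadratic formula to r² - 4r - 9 = 0: r = (4 ± √52)/2, i.e. r ≈ 5.6056 or r ≈ -1.6056.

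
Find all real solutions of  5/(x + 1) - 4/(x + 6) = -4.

x = -4.4254 or x = -2.8246

Multiply both sides by (x + 1)(x + 6):
5(x + 6) - 4(x + 1) = -4(x + 1)(x + 6).
Expand and collect terms: -4x^2 - 29x - 50 = 0.
By the quadratic formula, x = (29 +/- sqrt(41)) / -8, so x ~= -4.4254 or x ~= -2.8246.
Neither value makes a denominator zero (x != -1, x != -6), so both are valid.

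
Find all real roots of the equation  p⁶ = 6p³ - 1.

Let u = p³. The equation becomes u² - 6u + 1 = 0.
By the quadratic formula, u = 2·√(2) + 3 or u = 3 - 2·√(2).
p³ = 2·√(2) + 3 gives p = ∛(2·√(2) + 3) ≈ 1.7996.
p³ = 3 - 2·√(2) gives p = ∛(3 - 2·√(2)) ≈ 0.5557.

p = 0.5557 or p = 1.7996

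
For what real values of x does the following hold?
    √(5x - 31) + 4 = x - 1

x = 7 or x = 8

Isolate the radical: √(5x - 31) = x - 5.
Square both sides: 5x - 31 = (x - 5)².
Expand and rearrange: x² - 15x + 56 = 0.
Solving gives x = 8 or x = 7.
Check each candidate in the original equation:
  x = 8: √(9) = 3, while x - 5 = 3 — valid.
  x = 7: √(4) = 2, while x - 5 = 2 — valid.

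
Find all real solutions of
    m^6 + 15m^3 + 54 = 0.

m = -2.0801 or m = -1.8171

Let u = m^3. The equation becomes u^2 + 15u + 54 = 0.
Factor: (u + 9)(u + 6) = 0, so u = -9 or u = -6.
m^3 = -9 gives m = -(9)^(1/3) ~= -2.0801.
m^3 = -6 gives m = -(6)^(1/3) ~= -1.8171.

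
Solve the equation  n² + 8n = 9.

Bring every term to one side: n² + 8n - 9 = 0.
Factor: (n - 1)(n + 9) = 0.
So n = 1 or n = -9.

n = -9 or n = 1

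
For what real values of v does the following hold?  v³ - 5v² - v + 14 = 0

Possible rational roots are divisors of 14. Testing v = 2 gives 0, so (v - 2) is a factor.
Divide: v³ - 5v² - v + 14 = (v - 2)(v² - 3v - 7).
Apply the quadratic formula to v² - 3v - 7 = 0: v = (3 ± √37)/2, i.e. v ≈ 4.5414 or v ≈ -1.5414.

v = -1.5414 or v = 2 or v = 4.5414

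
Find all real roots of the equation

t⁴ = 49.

t = -2.6458 or t = 2.6458

Let u = t². The equation becomes u² - 49 = 0.
Factor: (u - 7)(u + 7) = 0, so u = 7 or u = -7.
t² = 7 gives t = ±√(7) ≈ ±2.6458.
t² = -7 < 0 has no real solution.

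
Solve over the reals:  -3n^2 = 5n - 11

Rearrange to standard form: -3n^2 - 5n + 11 = 0.
Discriminant: (-5)^2 - 4*(-3)*11 = 157.
Quadratic formula: n = (5 +/- sqrt(157)) / (-6).
So n = -sqrt(157)/6 - 5/6 ~= -2.9217 or n = -5/6 + sqrt(157)/6 ~= 1.255.

n = -2.9217 or n = 1.255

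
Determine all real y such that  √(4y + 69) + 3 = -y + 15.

Isolate the radical: √(4y + 69) = -y + 12.
Square both sides: 4y + 69 = (-y + 12)².
Expand and rearrange: y² - 28y + 75 = 0.
Solving gives y = 25 or y = 3.
Check each candidate in the original equation:
  y = 25: √(169) = 13, while -y + 12 = -13 — extraneous.
  y = 3: √(81) = 9, while -y + 12 = 9 — valid.

y = 3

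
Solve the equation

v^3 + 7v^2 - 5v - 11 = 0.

v = -7.4721 or v = -1 or v = 1.4721

Possible rational roots are divisors of -11. Testing v = -1 gives 0, so (v + 1) is a factor.
Divide: v^3 + 7v^2 - 5v - 11 = (v + 1)(v^2 + 6v - 11).
Apply the quadratic formula to v^2 + 6v - 11 = 0: v = (-6 +/- sqrt(80))/2, i.e. v ~= 1.4721 or v ~= -7.4721.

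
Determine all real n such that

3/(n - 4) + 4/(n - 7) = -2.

Multiply both sides by (n - 4)(n - 7):
3(n - 7) + 4(n - 4) = -2(n - 4)(n - 7).
Expand and collect terms: -2n² + 15n - 19 = 0.
By the quadratic formula, n = (-15 ± √73) / -4, so n ≈ 1.614 or n ≈ 5.886.
Neither value makes a denominator zero (n ≠ 4, n ≠ 7), so both are valid.

n = 1.614 or n = 5.886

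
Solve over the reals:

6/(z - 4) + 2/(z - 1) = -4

z = 0.1771 or z = 2.8229

Multiply both sides by (z - 4)(z - 1):
6(z - 1) + 2(z - 4) = -4(z - 4)(z - 1).
Expand and collect terms: -4z^2 + 12z - 2 = 0.
By the quadratic formula, z = (-12 +/- sqrt(112)) / -8, so z ~= 0.1771 or z ~= 2.8229.
Neither value makes a denominator zero (z != 4, z != 1), so both are valid.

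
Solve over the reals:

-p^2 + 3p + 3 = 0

Discriminant: (3)^2 - 4*(-1)*3 = 21.
Quadratic formula: p = (-3 +/- sqrt(21)) / (-2).
So p = 3/2 - sqrt(21)/2 ~= -0.7913 or p = 3/2 + sqrt(21)/2 ~= 3.7913.

p = -0.7913 or p = 3.7913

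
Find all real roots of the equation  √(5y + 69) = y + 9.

Square both sides: 5y + 69 = (y + 9)².
Expand and rearrange: y² + 13y + 12 = 0.
Solving gives y = -1 or y = -12.
Check each candidate in the original equation:
  y = -1: √(64) = 8, while y + 9 = 8 — valid.
  y = -12: √(9) = 3, while y + 9 = -3 — extraneous.

y = -1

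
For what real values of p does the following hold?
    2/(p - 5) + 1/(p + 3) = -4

Multiply both sides by (p - 5)(p + 3):
2(p + 3) + (p - 5) = -4(p - 5)(p + 3).
Expand and collect terms: -4p² + 5p + 59 = 0.
By the quadratic formula, p = (-5 ± √969) / -8, so p ≈ -3.2661 or p ≈ 4.5161.
Neither value makes a denominator zero (p ≠ 5, p ≠ -3), so both are valid.

p = -3.2661 or p = 4.5161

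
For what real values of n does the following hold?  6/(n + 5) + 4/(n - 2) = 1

n = -2 or n = 9

Multiply both sides by (n + 5)(n - 2):
6(n - 2) + 4(n + 5) = (n + 5)(n - 2).
Expand and collect terms: n² - 7n - 18 = 0.
Factor or apply the quadratic formula: n = 9 or n = -2.
Neither value makes a denominator zero (n ≠ -5, n ≠ 2), so both are valid.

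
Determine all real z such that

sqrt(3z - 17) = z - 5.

Square both sides: 3z - 17 = (z - 5)^2.
Expand and rearrange: z^2 - 13z + 42 = 0.
Solving gives z = 7 or z = 6.
Check each candidate in the original equation:
  z = 7: sqrt(4) = 2, while z - 5 = 2 — valid.
  z = 6: sqrt(1) = 1, while z - 5 = 1 — valid.

z = 6 or z = 7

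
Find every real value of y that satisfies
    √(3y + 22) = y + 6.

Square both sides: 3y + 22 = (y + 6)².
Expand and rearrange: y² + 9y + 14 = 0.
Solving gives y = -2 or y = -7.
Check each candidate in the original equation:
  y = -2: √(16) = 4, while y + 6 = 4 — valid.
  y = -7: √(1) = 1, while y + 6 = -1 — extraneous.

y = -2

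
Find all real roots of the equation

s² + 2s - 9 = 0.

s = -4.1623 or s = 2.1623

Discriminant: (2)² − 4·1·(-9) = 40.
Quadratic formula: s = (-2 ± √40) / 2.
So s = -1 + √(10) ≈ 2.1623 or s = -√(10) - 1 ≈ -4.1623.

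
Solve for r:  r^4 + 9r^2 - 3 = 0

Let u = r^2. The equation becomes u^2 + 9u - 3 = 0.
By the quadratic formula, u = -9/2 + sqrt(93)/2 or u = -sqrt(93)/2 - 9/2.
r^2 = -9/2 + sqrt(93)/2 gives r = +/-sqrt(-9/2 + sqrt(93)/2) ~= +/-0.5673.
r^2 = -sqrt(93)/2 - 9/2 < 0 has no real solution.

r = -0.5673 or r = 0.5673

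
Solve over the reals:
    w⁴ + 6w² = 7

Let u = w². The equation becomes u² + 6u - 7 = 0.
Factor: (u + 7)(u - 1) = 0, so u = -7 or u = 1.
w² = -7 < 0 has no real solution.
w² = 1 gives w = ±1.

w = -1 or w = 1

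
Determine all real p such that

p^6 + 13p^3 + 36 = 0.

Let u = p^3. The equation becomes u^2 + 13u + 36 = 0.
Factor: (u + 9)(u + 4) = 0, so u = -9 or u = -4.
p^3 = -9 gives p = -(9)^(1/3) ~= -2.0801.
p^3 = -4 gives p = -(4)^(1/3) ~= -1.5874.

p = -2.0801 or p = -1.5874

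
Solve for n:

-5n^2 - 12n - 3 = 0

Discriminant: (-12)^2 - 4*(-5)*(-3) = 84.
Quadratic formula: n = (12 +/- sqrt(84)) / (-10).
So n = -6/5 - sqrt(21)/5 ~= -2.1165 or n = -6/5 + sqrt(21)/5 ~= -0.2835.

n = -2.1165 or n = -0.2835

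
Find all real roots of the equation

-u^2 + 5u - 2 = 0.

Discriminant: (5)^2 - 4*(-1)*(-2) = 17.
Quadratic formula: u = (-5 +/- sqrt(17)) / (-2).
So u = 5/2 - sqrt(17)/2 ~= 0.4384 or u = sqrt(17)/2 + 5/2 ~= 4.5616.

u = 0.4384 or u = 4.5616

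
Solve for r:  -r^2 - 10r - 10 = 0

r = -8.873 or r = -1.127

Discriminant: (-10)^2 - 4*(-1)*(-10) = 60.
Quadratic formula: r = (10 +/- sqrt(60)) / (-2).
So r = -5 - sqrt(15) ~= -8.873 or r = -5 + sqrt(15) ~= -1.127.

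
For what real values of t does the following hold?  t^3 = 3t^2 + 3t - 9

Rearrange: t^3 - 3t^2 - 3t + 9 = 0.
Possible rational roots are divisors of 9. Testing t = 3 gives 0, so (t - 3) is a factor.
Divide: t^3 - 3t^2 - 3t + 9 = (t - 3)(t^2 - 3).
Apply the quadratic formula to t^2 - 3 = 0: t = (0 +/- sqrt(12))/2, i.e. t ~= 1.7321 or t ~= -1.7321.

t = -1.7321 or t = 1.7321 or t = 3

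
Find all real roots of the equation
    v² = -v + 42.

v = -7 or v = 6

Bring every term to one side: v² + v - 42 = 0.
Factor: (v - 6)(v + 7) = 0.
So v = 6 or v = -7.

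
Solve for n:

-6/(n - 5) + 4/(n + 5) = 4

Multiply both sides by (n - 5)(n + 5):
-6(n + 5) + 4(n - 5) = 4(n - 5)(n + 5).
Expand and collect terms: 4n^2 + 2n - 50 = 0.
By the quadratic formula, n = (-2 +/- sqrt(804)) / 8, so n ~= 3.2944 or n ~= -3.7944.
Neither value makes a denominator zero (n != 5, n != -5), so both are valid.

n = -3.7944 or n = 3.2944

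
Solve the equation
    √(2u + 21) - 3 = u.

Isolate the radical: √(2u + 21) = u + 3.
Square both sides: 2u + 21 = (u + 3)².
Expand and rearrange: u² + 4u - 12 = 0.
Solving gives u = 2 or u = -6.
Check each candidate in the original equation:
  u = 2: √(25) = 5, while u + 3 = 5 — valid.
  u = -6: √(9) = 3, while u + 3 = -3 — extraneous.

u = 2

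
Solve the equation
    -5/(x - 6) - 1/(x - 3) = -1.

Multiply both sides by (x - 6)(x - 3):
-5(x - 3) - (x - 6) = -(x - 6)(x - 3).
Expand and collect terms: -x² + 15x - 39 = 0.
By the quadratic formula, x = (-15 ± √69) / -2, so x ≈ 3.3467 or x ≈ 11.6533.
Neither value makes a denominator zero (x ≠ 6, x ≠ 3), so both are valid.

x = 3.3467 or x = 11.6533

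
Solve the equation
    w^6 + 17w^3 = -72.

Let u = w^3. The equation becomes u^2 + 17u + 72 = 0.
Factor: (u + 9)(u + 8) = 0, so u = -9 or u = -8.
w^3 = -9 gives w = -(9)^(1/3) ~= -2.0801.
w^3 = -8 gives w = -2.

w = -2.0801 or w = -2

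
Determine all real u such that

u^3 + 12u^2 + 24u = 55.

Rearrange: u^3 + 12u^2 + 24u - 55 = 0.
Possible rational roots are divisors of -55. Testing u = -5 gives 0, so (u + 5) is a factor.
Divide: u^3 + 12u^2 + 24u - 55 = (u + 5)(u^2 + 7u - 11).
Apply the quadratic formula to u^2 + 7u - 11 = 0: u = (-7 +/- sqrt(93))/2, i.e. u ~= 1.3218 or u ~= -8.3218.

u = -8.3218 or u = -5 or u = 1.3218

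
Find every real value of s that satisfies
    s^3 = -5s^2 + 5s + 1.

s = -5.8284 or s = -0.1716 or s = 1

Rearrange: s^3 + 5s^2 - 5s - 1 = 0.
Possible rational roots are divisors of -1. Testing s = 1 gives 0, so (s - 1) is a factor.
Divide: s^3 + 5s^2 - 5s - 1 = (s - 1)(s^2 + 6s + 1).
Apply the quadratic formula to s^2 + 6s + 1 = 0: s = (-6 +/- sqrt(32))/2, i.e. s ~= -0.1716 or s ~= -5.8284.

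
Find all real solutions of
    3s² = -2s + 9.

s = -2.0972 or s = 1.4305

Rearrange to standard form: 3s² + 2s - 9 = 0.
Discriminant: (2)² − 4·3·(-9) = 112.
Quadratic formula: s = (-2 ± √112) / 6.
So s = -1/3 + 2·√(7)/3 ≈ 1.4305 or s = -2·√(7)/3 - 1/3 ≈ -2.0972.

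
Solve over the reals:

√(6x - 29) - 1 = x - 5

x = 5 or x = 9

Isolate the radical: √(6x - 29) = x - 4.
Square both sides: 6x - 29 = (x - 4)².
Expand and rearrange: x² - 14x + 45 = 0.
Solving gives x = 9 or x = 5.
Check each candidate in the original equation:
  x = 9: √(25) = 5, while x - 4 = 5 — valid.
  x = 5: √(1) = 1, while x - 4 = 1 — valid.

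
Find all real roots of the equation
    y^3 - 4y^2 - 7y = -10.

Rearrange: y^3 - 4y^2 - 7y + 10 = 0.
Possible rational roots are divisors of 10. Testing y = 5 gives 0, so (y - 5) is a factor.
Divide: y^3 - 4y^2 - 7y + 10 = (y - 5)(y^2 + y - 2).
Factor the quadratic: y = 1 or y = -2.

y = -2 or y = 1 or y = 5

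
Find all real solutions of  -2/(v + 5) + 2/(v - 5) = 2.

Multiply both sides by (v + 5)(v - 5):
-2(v - 5) + 2(v + 5) = 2(v + 5)(v - 5).
Expand and collect terms: 2v^2 - 70 = 0.
By the quadratic formula, v = (0 +/- sqrt(560)) / 4, so v ~= 5.9161 or v ~= -5.9161.
Neither value makes a denominator zero (v != -5, v != 5), so both are valid.

v = -5.9161 or v = 5.9161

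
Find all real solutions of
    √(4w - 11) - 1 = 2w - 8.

Isolate the radical: √(4w - 11) = 2w - 7.
Square both sides: 4w - 11 = (2w - 7)².
Expand and rearrange: 4w² - 32w + 60 = 0.
Solving gives w = 5 or w = 3.
Check each candidate in the original equation:
  w = 5: √(9) = 3, while 2w - 7 = 3 — valid.
  w = 3: √(1) = 1, while 2w - 7 = -1 — extraneous.

w = 5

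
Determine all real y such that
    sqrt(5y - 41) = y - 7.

Square both sides: 5y - 41 = (y - 7)^2.
Expand and rearrange: y^2 - 19y + 90 = 0.
Solving gives y = 10 or y = 9.
Check each candidate in the original equation:
  y = 10: sqrt(9) = 3, while y - 7 = 3 — valid.
  y = 9: sqrt(4) = 2, while y - 7 = 2 — valid.

y = 9 or y = 10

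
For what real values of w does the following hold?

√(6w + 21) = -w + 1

w = -2

Square both sides: 6w + 21 = (-w + 1)².
Expand and rearrange: w² - 8w - 20 = 0.
Solving gives w = 10 or w = -2.
Check each candidate in the original equation:
  w = 10: √(81) = 9, while -w + 1 = -9 — extraneous.
  w = -2: √(9) = 3, while -w + 1 = 3 — valid.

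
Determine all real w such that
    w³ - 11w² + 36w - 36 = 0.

w = 2 or w = 3 or w = 6

Possible rational roots are divisors of -36. Testing w = 3 gives 0, so (w - 3) is a factor.
Divide: w³ - 11w² + 36w - 36 = (w - 3)(w² - 8w + 12).
Factor the quadratic: w = 6 or w = 2.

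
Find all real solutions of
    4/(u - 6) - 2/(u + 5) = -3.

u = -4.2335 or u = 4.5668

Multiply both sides by (u - 6)(u + 5):
4(u + 5) - 2(u - 6) = -3(u - 6)(u + 5).
Expand and collect terms: -3u² + u + 58 = 0.
By the quadratic formula, u = (-1 ± √697) / -6, so u ≈ -4.2335 or u ≈ 4.5668.
Neither value makes a denominator zero (u ≠ 6, u ≠ -5), so both are valid.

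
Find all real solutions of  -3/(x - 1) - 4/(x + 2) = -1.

Multiply both sides by (x - 1)(x + 2):
-3(x + 2) - 4(x - 1) = -(x - 1)(x + 2).
Expand and collect terms: -x² + 6x + 4 = 0.
By the quadratic formula, x = (-6 ± √52) / -2, so x ≈ -0.6056 or x ≈ 6.6056.
Neither value makes a denominator zero (x ≠ 1, x ≠ -2), so both are valid.

x = -0.6056 or x = 6.6056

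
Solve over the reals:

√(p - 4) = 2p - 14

Square both sides: p - 4 = (2p - 14)².
Expand and rearrange: 4p² - 57p + 200 = 0.
Solving gives p = 8 or p = 6.25.
Check each candidate in the original equation:
  p = 8: √(4) = 2, while 2p - 14 = 2 — valid.
  p = 6.25: √(2.25) = 1.5, while 2p - 14 = -1.5 — extraneous.

p = 8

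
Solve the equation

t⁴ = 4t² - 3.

Let u = t². The equation becomes u² - 4u + 3 = 0.
Factor: (u - 1)(u - 3) = 0, so u = 1 or u = 3.
t² = 1 gives t = ±1.
t² = 3 gives t = ±√(3) ≈ ±1.7321.

t = -1.7321 or t = -1 or t = 1 or t = 1.7321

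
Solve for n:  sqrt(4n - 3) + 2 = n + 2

n = 1 or n = 3

Isolate the radical: sqrt(4n - 3) = n.
Square both sides: 4n - 3 = (n)^2.
Expand and rearrange: n^2 - 4n + 3 = 0.
Solving gives n = 3 or n = 1.
Check each candidate in the original equation:
  n = 3: sqrt(9) = 3, while n = 3 — valid.
  n = 1: sqrt(1) = 1, while n = 1 — valid.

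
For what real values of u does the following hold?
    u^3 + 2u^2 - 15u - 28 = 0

Possible rational roots are divisors of -28. Testing u = -4 gives 0, so (u + 4) is a factor.
Divide: u^3 + 2u^2 - 15u - 28 = (u + 4)(u^2 - 2u - 7).
Apply the quadratic formula to u^2 - 2u - 7 = 0: u = (2 +/- sqrt(32))/2, i.e. u ~= 3.8284 or u ~= -1.8284.

u = -4 or u = -1.8284 or u = 3.8284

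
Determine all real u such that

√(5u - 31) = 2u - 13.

u = 8

Square both sides: 5u - 31 = (2u - 13)².
Expand and rearrange: 4u² - 57u + 200 = 0.
Solving gives u = 8 or u = 6.25.
Check each candidate in the original equation:
  u = 8: √(9) = 3, while 2u - 13 = 3 — valid.
  u = 6.25: √(0.25) = 0.5, while 2u - 13 = -0.5 — extraneous.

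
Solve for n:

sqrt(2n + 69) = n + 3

Square both sides: 2n + 69 = (n + 3)^2.
Expand and rearrange: n^2 + 4n - 60 = 0.
Solving gives n = 6 or n = -10.
Check each candidate in the original equation:
  n = 6: sqrt(81) = 9, while n + 3 = 9 — valid.
  n = -10: sqrt(49) = 7, while n + 3 = -7 — extraneous.

n = 6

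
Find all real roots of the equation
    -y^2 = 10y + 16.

Bring every term to one side: -y^2 - 10y - 16 = 0.
Factor: -1(y + 2)(y + 8) = 0.
So y = -2 or y = -8.

y = -8 or y = -2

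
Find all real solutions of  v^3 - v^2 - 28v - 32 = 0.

v = -4 or v = -1.2749 or v = 6.2749

Possible rational roots are divisors of -32. Testing v = -4 gives 0, so (v + 4) is a factor.
Divide: v^3 - v^2 - 28v - 32 = (v + 4)(v^2 - 5v - 8).
Apply the quadratic formula to v^2 - 5v - 8 = 0: v = (5 +/- sqrt(57))/2, i.e. v ~= 6.2749 or v ~= -1.2749.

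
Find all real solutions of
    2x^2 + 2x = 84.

Bring every term to one side: 2x^2 + 2x - 84 = 0.
Factor: 2(x - 6)(x + 7) = 0.
So x = 6 or x = -7.

x = -7 or x = 6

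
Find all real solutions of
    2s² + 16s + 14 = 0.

s = -7 or s = -1

Factor: 2(s + 1)(s + 7) = 0.
So s = -1 or s = -7.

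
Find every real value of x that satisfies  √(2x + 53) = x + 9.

x = -2

Square both sides: 2x + 53 = (x + 9)².
Expand and rearrange: x² + 16x + 28 = 0.
Solving gives x = -2 or x = -14.
Check each candidate in the original equation:
  x = -2: √(49) = 7, while x + 9 = 7 — valid.
  x = -14: √(25) = 5, while x + 9 = -5 — extraneous.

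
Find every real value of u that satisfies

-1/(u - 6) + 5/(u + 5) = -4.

u = -6.2249 or u = 6.2249

Multiply both sides by (u - 6)(u + 5):
-(u + 5) + 5(u - 6) = -4(u - 6)(u + 5).
Expand and collect terms: -4u^2 + 155 = 0.
By the quadratic formula, u = (0 +/- sqrt(2480)) / -8, so u ~= -6.2249 or u ~= 6.2249.
Neither value makes a denominator zero (u != 6, u != -5), so both are valid.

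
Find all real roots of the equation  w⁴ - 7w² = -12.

w = -2 or w = -1.7321 or w = 1.7321 or w = 2

Let u = w². The equation becomes u² - 7u + 12 = 0.
Factor: (u - 3)(u - 4) = 0, so u = 3 or u = 4.
w² = 3 gives w = ±√(3) ≈ ±1.7321.
w² = 4 gives w = ±2.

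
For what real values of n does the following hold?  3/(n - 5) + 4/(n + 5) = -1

Multiply both sides by (n - 5)(n + 5):
3(n + 5) + 4(n - 5) = -(n - 5)(n + 5).
Expand and collect terms: -n² - 7n + 30 = 0.
Factor or apply the quadratic formula: n = -10 or n = 3.
Neither value makes a denominator zero (n ≠ 5, n ≠ -5), so both are valid.

n = -10 or n = 3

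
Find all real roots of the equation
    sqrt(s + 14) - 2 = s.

Isolate the radical: sqrt(s + 14) = s + 2.
Square both sides: s + 14 = (s + 2)^2.
Expand and rearrange: s^2 + 3s - 10 = 0.
Solving gives s = 2 or s = -5.
Check each candidate in the original equation:
  s = 2: sqrt(16) = 4, while s + 2 = 4 — valid.
  s = -5: sqrt(9) = 3, while s + 2 = -3 — extraneous.

s = 2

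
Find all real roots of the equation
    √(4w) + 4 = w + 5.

w = 1

Isolate the radical: √(4w) = w + 1.
Square both sides: 4w = (w + 1)².
Expand and rearrange: w² - 2w + 1 = 0.
This gives the repeated root w = 1.
Check in the original equation:
  w = 1: √(4) = 2, while w + 1 = 2 — valid.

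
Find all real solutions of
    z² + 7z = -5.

Rearrange to standard form: z² + 7z + 5 = 0.
Discriminant: (7)² − 4·1·5 = 29.
Quadratic formula: z = (-7 ± √29) / 2.
So z = -7/2 + √(29)/2 ≈ -0.8074 or z = -7/2 - √(29)/2 ≈ -6.1926.

z = -6.1926 or z = -0.8074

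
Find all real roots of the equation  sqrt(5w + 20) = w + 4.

w = -4 or w = 1

Square both sides: 5w + 20 = (w + 4)^2.
Expand and rearrange: w^2 + 3w - 4 = 0.
Solving gives w = 1 or w = -4.
Check each candidate in the original equation:
  w = 1: sqrt(25) = 5, while w + 4 = 5 — valid.
  w = -4: sqrt(0) = 0, while w + 4 = 0 — valid.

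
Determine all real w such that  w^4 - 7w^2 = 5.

w = -2.7665 or w = 2.7665

Let u = w^2. The equation becomes u^2 - 7u - 5 = 0.
By the quadratic formula, u = 7/2 + sqrt(69)/2 or u = 7/2 - sqrt(69)/2.
w^2 = 7/2 + sqrt(69)/2 gives w = +/-sqrt(7/2 + sqrt(69)/2) ~= +/-2.7665.
w^2 = 7/2 - sqrt(69)/2 < 0 has no real solution.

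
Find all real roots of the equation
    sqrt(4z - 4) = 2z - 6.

z = 5

Square both sides: 4z - 4 = (2z - 6)^2.
Expand and rearrange: 4z^2 - 28z + 40 = 0.
Solving gives z = 5 or z = 2.
Check each candidate in the original equation:
  z = 5: sqrt(16) = 4, while 2z - 6 = 4 — valid.
  z = 2: sqrt(4) = 2, while 2z - 6 = -2 — extraneous.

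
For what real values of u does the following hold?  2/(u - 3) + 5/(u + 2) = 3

u = -0.5941 or u = 3.9274

Multiply both sides by (u - 3)(u + 2):
2(u + 2) + 5(u - 3) = 3(u - 3)(u + 2).
Expand and collect terms: 3u² - 10u - 7 = 0.
By the quadratic formula, u = (10 ± √184) / 6, so u ≈ 3.9274 or u ≈ -0.5941.
Neither value makes a denominator zero (u ≠ 3, u ≠ -2), so both are valid.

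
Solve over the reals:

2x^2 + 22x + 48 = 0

x = -8 or x = -3

Factor: 2(x + 8)(x + 3) = 0.
So x = -8 or x = -3.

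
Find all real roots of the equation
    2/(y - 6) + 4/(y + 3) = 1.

y = 0 or y = 9

Multiply both sides by (y - 6)(y + 3):
2(y + 3) + 4(y - 6) = (y - 6)(y + 3).
Expand and collect terms: y² - 9y = 0.
Factor or apply the quadratic formula: y = 9 or y = 0.
Neither value makes a denominator zero (y ≠ 6, y ≠ -3), so both are valid.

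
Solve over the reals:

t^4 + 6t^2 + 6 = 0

Let u = t^2. The equation becomes u^2 + 6u + 6 = 0.
By the quadratic formula, u = -3 + sqrt(3) or u = -3 - sqrt(3).
t^2 = -3 + sqrt(3) < 0 has no real solution.
t^2 = -3 - sqrt(3) < 0 has no real solution.

No real solutions.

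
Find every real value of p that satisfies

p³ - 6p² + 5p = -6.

Rearrange: p³ - 6p² + 5p + 6 = 0.
Possible rational roots are divisors of 6. Testing p = 2 gives 0, so (p - 2) is a factor.
Divide: p³ - 6p² + 5p + 6 = (p - 2)(p² - 4p - 3).
Apply the quadratic formula to p² - 4p - 3 = 0: p = (4 ± √28)/2, i.e. p ≈ 4.6458 or p ≈ -0.6458.

p = -0.6458 or p = 2 or p = 4.6458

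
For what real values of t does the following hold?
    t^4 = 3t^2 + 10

Let u = t^2. The equation becomes u^2 - 3u - 10 = 0.
Factor: (u - 5)(u + 2) = 0, so u = 5 or u = -2.
t^2 = 5 gives t = +/-sqrt(5) ~= +/-2.2361.
t^2 = -2 < 0 has no real solution.

t = -2.2361 or t = 2.2361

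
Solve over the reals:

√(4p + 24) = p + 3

p = 3

Square both sides: 4p + 24 = (p + 3)².
Expand and rearrange: p² + 2p - 15 = 0.
Solving gives p = 3 or p = -5.
Check each candidate in the original equation:
  p = 3: √(36) = 6, while p + 3 = 6 — valid.
  p = -5: √(4) = 2, while p + 3 = -2 — extraneous.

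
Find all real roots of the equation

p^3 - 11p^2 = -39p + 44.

Rearrange: p^3 - 11p^2 + 39p - 44 = 0.
Possible rational roots are divisors of -44. Testing p = 4 gives 0, so (p - 4) is a factor.
Divide: p^3 - 11p^2 + 39p - 44 = (p - 4)(p^2 - 7p + 11).
Apply the quadratic formula to p^2 - 7p + 11 = 0: p = (7 +/- sqrt(5))/2, i.e. p ~= 4.618 or p ~= 2.382.

p = 2.382 or p = 4 or p = 4.618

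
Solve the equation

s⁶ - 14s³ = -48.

Let u = s³. The equation becomes u² - 14u + 48 = 0.
Factor: (u - 6)(u - 8) = 0, so u = 6 or u = 8.
s³ = 6 gives s = ∛(6) ≈ 1.8171.
s³ = 8 gives s = 2.

s = 1.8171 or s = 2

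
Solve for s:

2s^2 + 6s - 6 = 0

Discriminant: (6)^2 - 4*2*(-6) = 84.
Quadratic formula: s = (-6 +/- sqrt(84)) / 4.
So s = -3/2 + sqrt(21)/2 ~= 0.7913 or s = -sqrt(21)/2 - 3/2 ~= -3.7913.

s = -3.7913 or s = 0.7913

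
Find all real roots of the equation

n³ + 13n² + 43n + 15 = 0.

Possible rational roots are divisors of 15. Testing n = -5 gives 0, so (n + 5) is a factor.
Divide: n³ + 13n² + 43n + 15 = (n + 5)(n² + 8n + 3).
Apply the quadratic formula to n² + 8n + 3 = 0: n = (-8 ± √52)/2, i.e. n ≈ -0.3944 or n ≈ -7.6056.

n = -7.6056 or n = -5 or n = -0.3944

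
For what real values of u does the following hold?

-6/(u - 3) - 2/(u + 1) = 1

u = -6.4641 or u = 0.4641

Multiply both sides by (u - 3)(u + 1):
-6(u + 1) - 2(u - 3) = (u - 3)(u + 1).
Expand and collect terms: u² + 6u - 3 = 0.
By the quadratic formula, u = (-6 ± √48) / 2, so u ≈ 0.4641 or u ≈ -6.4641.
Neither value makes a denominator zero (u ≠ 3, u ≠ -1), so both are valid.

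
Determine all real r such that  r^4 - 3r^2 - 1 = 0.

Let u = r^2. The equation becomes u^2 - 3u - 1 = 0.
By the quadratic formula, u = 3/2 + sqrt(13)/2 or u = 3/2 - sqrt(13)/2.
r^2 = 3/2 + sqrt(13)/2 gives r = +/-sqrt(3/2 + sqrt(13)/2) ~= +/-1.8174.
r^2 = 3/2 - sqrt(13)/2 < 0 has no real solution.

r = -1.8174 or r = 1.8174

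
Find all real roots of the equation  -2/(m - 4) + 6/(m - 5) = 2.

m = 3.6972 or m = 7.3028

Multiply both sides by (m - 4)(m - 5):
-2(m - 5) + 6(m - 4) = 2(m - 4)(m - 5).
Expand and collect terms: 2m^2 - 22m + 54 = 0.
By the quadratic formula, m = (22 +/- sqrt(52)) / 4, so m ~= 7.3028 or m ~= 3.6972.
Neither value makes a denominator zero (m != 4, m != 5), so both are valid.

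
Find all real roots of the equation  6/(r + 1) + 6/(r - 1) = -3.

Multiply both sides by (r + 1)(r - 1):
6(r - 1) + 6(r + 1) = -3(r + 1)(r - 1).
Expand and collect terms: -3r² - 12r + 3 = 0.
By the quadratic formula, r = (12 ± √180) / -6, so r ≈ -4.2361 or r ≈ 0.2361.
Neither value makes a denominator zero (r ≠ -1, r ≠ 1), so both are valid.

r = -4.2361 or r = 0.2361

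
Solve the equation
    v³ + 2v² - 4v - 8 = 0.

Possible rational roots are divisors of -8. Testing v = 2 gives 0, so (v - 2) is a factor.
Divide: v³ + 2v² - 4v - 8 = (v - 2)(v² + 4v + 4).
The quadratic has the repeated root v = -2.

v = -2 or v = 2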